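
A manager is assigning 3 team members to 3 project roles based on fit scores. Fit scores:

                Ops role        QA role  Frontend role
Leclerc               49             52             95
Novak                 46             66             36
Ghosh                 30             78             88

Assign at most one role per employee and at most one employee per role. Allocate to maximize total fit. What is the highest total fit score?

Max total: 219 pts

Optimal: Leclerc→Frontend role (95 pts), Novak→Ops role (46 pts), Ghosh→QA role (78 pts) — total 95+46+78 = 219 pts.
Next-best assignment: Leclerc→Ops role, Novak→QA role, Ghosh→Frontend role = 203 pts.
Swapping Ghosh↔Novak (Ghosh→Ops role 30 pts, Novak→QA role 66 pts) loses 28.
Checked against all permutations: 219 pts is optimal.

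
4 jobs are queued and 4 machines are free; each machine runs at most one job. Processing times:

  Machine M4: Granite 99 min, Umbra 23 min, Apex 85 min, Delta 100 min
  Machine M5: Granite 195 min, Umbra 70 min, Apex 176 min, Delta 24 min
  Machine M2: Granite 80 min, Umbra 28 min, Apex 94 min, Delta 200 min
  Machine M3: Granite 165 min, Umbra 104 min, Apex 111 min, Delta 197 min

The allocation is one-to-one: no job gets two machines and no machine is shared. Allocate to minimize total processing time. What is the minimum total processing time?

Optimal: Granite→Machine M2 (80 min), Umbra→Machine M4 (23 min), Apex→Machine M3 (111 min), Delta→Machine M5 (24 min) — total 80+23+111+24 = 238 min.

Minimum total: 238 min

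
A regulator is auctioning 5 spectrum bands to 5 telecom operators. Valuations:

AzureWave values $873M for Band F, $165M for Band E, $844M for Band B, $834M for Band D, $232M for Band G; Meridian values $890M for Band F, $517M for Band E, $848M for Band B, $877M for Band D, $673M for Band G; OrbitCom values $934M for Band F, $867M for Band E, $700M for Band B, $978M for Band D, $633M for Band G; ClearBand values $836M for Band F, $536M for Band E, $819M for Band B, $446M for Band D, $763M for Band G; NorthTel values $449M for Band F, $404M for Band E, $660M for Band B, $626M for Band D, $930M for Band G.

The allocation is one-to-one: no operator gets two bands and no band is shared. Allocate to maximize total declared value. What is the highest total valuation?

Optimal: AzureWave→Band F ($873M), Meridian→Band D ($877M), OrbitCom→Band E ($867M), ClearBand→Band B ($819M), NorthTel→Band G ($930M) — total 873+877+867+819+930 = $4366M.
Column-greedy (each band in turn goes to its best remaining operator) gives $4082M, worse by 284.
Next-best assignment: AzureWave→Band B, Meridian→Band D, OrbitCom→Band E, ClearBand→Band F, NorthTel→Band G = $4354M.

Max total: $4366M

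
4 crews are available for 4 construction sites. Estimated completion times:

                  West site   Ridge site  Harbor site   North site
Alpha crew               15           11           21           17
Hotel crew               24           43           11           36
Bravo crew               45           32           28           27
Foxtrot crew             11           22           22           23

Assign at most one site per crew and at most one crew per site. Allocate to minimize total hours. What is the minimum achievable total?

Optimal: Alpha crew→Ridge site (11 hours), Hotel crew→Harbor site (11 hours), Bravo crew→North site (27 hours), Foxtrot crew→West site (11 hours) — total 11+11+27+11 = 60 hours.
Swapping Hotel crew↔Alpha crew (Hotel crew→Ridge site 43 hours, Alpha crew→Harbor site 21 hours) adds 42.
Every other assignment is strictly worse.

Min total: 60 hours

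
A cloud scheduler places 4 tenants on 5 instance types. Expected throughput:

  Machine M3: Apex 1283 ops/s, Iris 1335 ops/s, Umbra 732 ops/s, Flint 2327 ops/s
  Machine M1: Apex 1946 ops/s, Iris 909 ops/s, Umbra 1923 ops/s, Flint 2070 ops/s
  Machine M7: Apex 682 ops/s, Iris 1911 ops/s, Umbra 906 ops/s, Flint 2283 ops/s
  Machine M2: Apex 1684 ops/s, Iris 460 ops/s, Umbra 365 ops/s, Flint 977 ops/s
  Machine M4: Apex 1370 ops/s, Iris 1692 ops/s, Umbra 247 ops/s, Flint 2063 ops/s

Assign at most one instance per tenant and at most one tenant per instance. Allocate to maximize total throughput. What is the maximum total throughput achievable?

Optimal: Apex→Machine M2 (1684 ops/s), Iris→Machine M7 (1911 ops/s), Umbra→Machine M1 (1923 ops/s), Flint→Machine M3 (2327 ops/s) — total 1684+1911+1923+2327 = 7845 ops/s.
Row-greedy (each tenant in turn takes its best remaining instance) gives 6652 ops/s, worse by 1193.
Next-best assignment: Apex→Machine M2, Iris→Machine M4, Umbra→Machine M1, Flint→Machine M3 = 7626 ops/s.
Swapping Umbra↔Apex (Umbra→Machine M2 365 ops/s, Apex→Machine M1 1946 ops/s) loses 1296.

Max total: 7845 ops/s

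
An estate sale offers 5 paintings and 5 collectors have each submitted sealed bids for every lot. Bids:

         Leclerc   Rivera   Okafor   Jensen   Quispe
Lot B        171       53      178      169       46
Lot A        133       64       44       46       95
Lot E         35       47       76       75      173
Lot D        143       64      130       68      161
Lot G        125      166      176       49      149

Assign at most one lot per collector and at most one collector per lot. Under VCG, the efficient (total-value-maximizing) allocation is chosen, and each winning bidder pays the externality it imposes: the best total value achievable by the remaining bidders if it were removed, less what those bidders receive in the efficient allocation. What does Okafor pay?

Okafor pays $10.

Efficient allocation: Leclerc→Lot A ($133), Rivera→Lot G ($166), Okafor→Lot D ($130), Jensen→Lot B ($169), Quispe→Lot E ($173); total welfare W = $771.
Okafor receives Lot D at value $130, so the others get W − 130 = $641.
Without Okafor: best allocation of the remaining 4 bidders over all 5 lots is Leclerc→Lot D ($143), Rivera→Lot G ($166), Jensen→Lot B ($169), Quispe→Lot E ($173), total $651.
VCG payment = (others' best without Okafor) − (others' welfare with Okafor) = 651 − 641 = $10.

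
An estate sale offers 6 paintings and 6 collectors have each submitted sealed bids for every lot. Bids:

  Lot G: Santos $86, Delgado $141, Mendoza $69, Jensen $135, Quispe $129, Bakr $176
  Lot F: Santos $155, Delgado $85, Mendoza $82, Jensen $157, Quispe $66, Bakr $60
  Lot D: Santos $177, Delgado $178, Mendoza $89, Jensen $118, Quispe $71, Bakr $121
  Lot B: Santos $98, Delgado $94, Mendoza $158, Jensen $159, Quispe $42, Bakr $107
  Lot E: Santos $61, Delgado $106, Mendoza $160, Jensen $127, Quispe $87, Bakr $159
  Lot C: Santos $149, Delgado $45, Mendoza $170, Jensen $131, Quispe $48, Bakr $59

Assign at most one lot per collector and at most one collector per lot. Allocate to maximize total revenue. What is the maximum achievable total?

Maximum total: $950

Optimal: Santos→Lot F ($155), Delgado→Lot D ($178), Mendoza→Lot C ($170), Jensen→Lot B ($159), Quispe→Lot G ($129), Bakr→Lot E ($159) — total 155+178+170+159+129+159 = $950.
Max-entry greedy (repeatedly take the single best remaining cell) gives $925, worse by 25.
Swapping Santos↔Quispe (Santos→Lot G $86, Quispe→Lot F $66) loses 132.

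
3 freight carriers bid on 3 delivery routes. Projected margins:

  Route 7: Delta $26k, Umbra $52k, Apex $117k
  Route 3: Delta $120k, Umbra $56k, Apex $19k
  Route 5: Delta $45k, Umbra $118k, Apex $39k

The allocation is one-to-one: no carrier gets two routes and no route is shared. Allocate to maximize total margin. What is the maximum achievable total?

This is the linear assignment problem.
Optimal: Delta→Route 3 ($120k), Umbra→Route 5 ($118k), Apex→Route 7 ($117k) — total 120+118+117 = $355k.
Next-best assignment: Delta→Route 5, Umbra→Route 3, Apex→Route 7 = $218k.
Swapping Umbra↔Apex (Umbra→Route 7 $52k, Apex→Route 5 $39k) loses 144.

Maximum total: $355k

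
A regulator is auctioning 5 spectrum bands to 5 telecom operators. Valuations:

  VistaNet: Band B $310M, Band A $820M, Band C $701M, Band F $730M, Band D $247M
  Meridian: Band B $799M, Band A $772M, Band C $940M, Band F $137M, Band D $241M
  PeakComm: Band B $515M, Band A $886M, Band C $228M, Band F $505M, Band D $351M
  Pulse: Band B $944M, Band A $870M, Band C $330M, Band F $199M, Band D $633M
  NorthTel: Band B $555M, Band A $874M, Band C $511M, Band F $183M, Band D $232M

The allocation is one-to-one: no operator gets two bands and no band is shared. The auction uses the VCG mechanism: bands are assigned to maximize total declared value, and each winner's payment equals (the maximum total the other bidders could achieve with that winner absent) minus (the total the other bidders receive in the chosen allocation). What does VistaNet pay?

Efficient allocation: VistaNet→Band F ($730M), Meridian→Band C ($940M), PeakComm→Band D ($351M), Pulse→Band B ($944M), NorthTel→Band A ($874M); total welfare W = $3839M.
VistaNet receives Band F at value $730M, so the others get W − 730 = $3109M.
Without VistaNet: best allocation of the remaining 4 bidders over all 5 bands is Meridian→Band C ($940M), PeakComm→Band F ($505M), Pulse→Band B ($944M), NorthTel→Band A ($874M), total $3263M.
VCG payment = (others' best without VistaNet) − (others' welfare with VistaNet) = 3263 − 3109 = $154M.

VistaNet pays $154M.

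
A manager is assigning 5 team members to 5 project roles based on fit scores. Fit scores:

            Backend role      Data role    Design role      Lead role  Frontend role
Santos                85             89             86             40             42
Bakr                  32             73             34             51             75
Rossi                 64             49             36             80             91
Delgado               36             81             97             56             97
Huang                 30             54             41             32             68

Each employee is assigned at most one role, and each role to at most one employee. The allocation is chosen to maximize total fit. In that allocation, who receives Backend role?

Santos receives Backend role.

Optimal: Santos→Backend role (85 pts), Bakr→Data role (73 pts), Rossi→Lead role (80 pts), Delgado→Design role (97 pts), Huang→Frontend role (68 pts) — total 85+73+80+97+68 = 403 pts.
Row-greedy (each employee in turn takes its best remaining role) gives 371 pts, worse by 32.
Swapping Santos↔Rossi (Santos→Lead role 40 pts, Rossi→Backend role 64 pts) loses 61.
Every other assignment is strictly worse.
Santos's own top role is Data role (89 pts), but forcing Santos→Data role and reassigning the rest optimally gives only 371 pts — worse by 32.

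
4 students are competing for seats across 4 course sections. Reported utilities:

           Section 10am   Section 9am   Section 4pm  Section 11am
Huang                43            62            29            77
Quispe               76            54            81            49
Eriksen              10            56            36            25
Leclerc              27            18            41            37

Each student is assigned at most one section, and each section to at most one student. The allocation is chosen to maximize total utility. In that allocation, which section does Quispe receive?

Optimal: Huang→Section 11am (77 points), Quispe→Section 10am (76 points), Eriksen→Section 9am (56 points), Leclerc→Section 4pm (41 points) — total 77+76+56+41 = 250 points.
No other one-to-one assignment exceeds 250 points.
Quispe's own top section is Section 4pm (81 points), but forcing Quispe→Section 4pm and reassigning the rest optimally gives only 241 points — worse by 9.

Quispe receives Section 10am.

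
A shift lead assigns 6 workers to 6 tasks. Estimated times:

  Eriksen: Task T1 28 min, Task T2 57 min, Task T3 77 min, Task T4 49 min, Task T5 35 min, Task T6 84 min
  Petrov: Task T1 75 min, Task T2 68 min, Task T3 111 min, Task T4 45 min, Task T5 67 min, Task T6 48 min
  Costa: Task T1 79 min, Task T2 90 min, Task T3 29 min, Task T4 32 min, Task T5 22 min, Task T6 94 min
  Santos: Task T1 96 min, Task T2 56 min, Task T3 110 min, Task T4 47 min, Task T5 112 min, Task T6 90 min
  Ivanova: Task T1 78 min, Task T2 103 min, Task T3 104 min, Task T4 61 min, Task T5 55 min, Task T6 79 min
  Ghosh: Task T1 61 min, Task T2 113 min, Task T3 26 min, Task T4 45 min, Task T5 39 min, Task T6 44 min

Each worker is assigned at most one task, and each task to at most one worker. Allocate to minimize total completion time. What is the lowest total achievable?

Optimal: Eriksen→Task T1 (28 min), Petrov→Task T6 (48 min), Costa→Task T5 (22 min), Santos→Task T2 (56 min), Ivanova→Task T4 (61 min), Ghosh→Task T3 (26 min) — total 28+48+22+56+61+26 = 241 min.
Min-entry greedy (repeatedly take the single cheapest remaining cell) gives 256 min, worse by 15.
Checked against all permutations: 241 min is optimal.

Min total: 241 min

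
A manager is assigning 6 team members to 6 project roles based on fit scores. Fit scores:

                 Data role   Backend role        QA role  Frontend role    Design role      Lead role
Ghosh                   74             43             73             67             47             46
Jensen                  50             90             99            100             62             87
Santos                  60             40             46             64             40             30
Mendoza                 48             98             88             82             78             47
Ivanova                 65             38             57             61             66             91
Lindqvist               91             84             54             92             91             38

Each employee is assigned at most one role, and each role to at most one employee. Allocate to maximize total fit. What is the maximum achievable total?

Maximum total: 517 pts

Optimal: Ghosh→Data role (74 pts), Jensen→QA role (99 pts), Santos→Frontend role (64 pts), Mendoza→Backend role (98 pts), Ivanova→Lead role (91 pts), Lindqvist→Design role (91 pts) — total 74+99+64+98+91+91 = 517 pts.
Row-greedy (each employee in turn takes its best remaining role) gives 500 pts, worse by 17.
Next-best assignment: Ghosh→QA role, Jensen→Frontend role, Santos→Data role, Mendoza→Backend role, Ivanova→Lead role, Lindqvist→Design role = 513 pts.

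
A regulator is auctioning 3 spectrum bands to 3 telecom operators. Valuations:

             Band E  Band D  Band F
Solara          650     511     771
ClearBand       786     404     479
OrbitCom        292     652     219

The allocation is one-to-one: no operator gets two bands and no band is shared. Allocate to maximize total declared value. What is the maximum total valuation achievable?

Maximum total: $2209M

Optimal: Solara→Band F ($771M), ClearBand→Band E ($786M), OrbitCom→Band D ($652M) — total 771+786+652 = $2209M.
Next-best assignment: Solara→Band E, ClearBand→Band F, OrbitCom→Band D = $1781M.
Checked against all permutations: $2209M is optimal.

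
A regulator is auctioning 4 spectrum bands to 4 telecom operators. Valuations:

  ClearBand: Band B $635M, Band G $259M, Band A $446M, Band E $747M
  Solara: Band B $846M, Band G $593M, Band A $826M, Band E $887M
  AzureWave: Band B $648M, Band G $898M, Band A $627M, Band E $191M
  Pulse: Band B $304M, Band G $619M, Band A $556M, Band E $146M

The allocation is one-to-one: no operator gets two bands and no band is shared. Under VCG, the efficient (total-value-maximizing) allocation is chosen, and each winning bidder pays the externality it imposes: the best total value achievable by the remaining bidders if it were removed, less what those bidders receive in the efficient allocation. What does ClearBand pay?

ClearBand pays $41M.

Efficient allocation: ClearBand→Band E ($747M), Solara→Band B ($846M), AzureWave→Band G ($898M), Pulse→Band A ($556M); total welfare W = $3047M.
ClearBand receives Band E at value $747M, so the others get W − 747 = $2300M.
Without ClearBand: best allocation of the remaining 3 bidders over all 4 bands is Solara→Band E ($887M), AzureWave→Band G ($898M), Pulse→Band A ($556M), total $2341M.
VCG payment = (others' best without ClearBand) − (others' welfare with ClearBand) = 2341 − 2300 = $41M.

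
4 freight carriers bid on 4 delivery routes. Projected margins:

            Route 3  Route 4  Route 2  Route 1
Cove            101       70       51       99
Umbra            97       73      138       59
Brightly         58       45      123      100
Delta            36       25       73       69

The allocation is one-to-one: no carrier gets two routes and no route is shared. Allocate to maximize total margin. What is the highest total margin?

Max total: $366k

Optimal: Cove→Route 3 ($101k), Umbra→Route 4 ($73k), Brightly→Route 2 ($123k), Delta→Route 1 ($69k) — total 101+73+123+69 = $366k.
Max-entry greedy (repeatedly take the single best remaining cell) gives $364k, worse by 2.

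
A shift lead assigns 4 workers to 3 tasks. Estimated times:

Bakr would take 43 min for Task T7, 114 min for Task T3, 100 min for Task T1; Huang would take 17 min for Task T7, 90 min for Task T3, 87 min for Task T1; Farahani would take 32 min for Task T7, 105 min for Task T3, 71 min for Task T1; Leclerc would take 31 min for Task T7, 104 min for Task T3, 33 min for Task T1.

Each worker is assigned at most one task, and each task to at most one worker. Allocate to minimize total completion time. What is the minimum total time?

Minimum total: 155 min

Treat this as an assignment problem: match each worker to one task.
Optimal: Huang→Task T7 (17 min), Farahani→Task T3 (105 min), Leclerc→Task T1 (33 min) — total 17+105+33 = 155 min.
Column-greedy (each task in turn goes to its cheapest remaining worker) gives 192 min, worse by 37.
Swapping Farahani↔Leclerc (Farahani→Task T1 71 min, Leclerc→Task T3 104 min) adds 37.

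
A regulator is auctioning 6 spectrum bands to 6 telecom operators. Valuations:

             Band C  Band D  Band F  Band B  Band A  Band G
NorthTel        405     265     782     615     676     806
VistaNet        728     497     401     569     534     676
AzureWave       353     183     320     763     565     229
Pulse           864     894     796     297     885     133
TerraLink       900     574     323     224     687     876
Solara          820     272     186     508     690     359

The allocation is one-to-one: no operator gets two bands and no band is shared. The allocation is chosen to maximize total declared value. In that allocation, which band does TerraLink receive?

TerraLink receives Band G.

Optimal: NorthTel→Band F ($782M), VistaNet→Band C ($728M), AzureWave→Band B ($763M), Pulse→Band D ($894M), TerraLink→Band G ($876M), Solara→Band A ($690M) — total 782+728+763+894+876+690 = $4733M.
Max-entry greedy (repeatedly take the single best remaining cell) gives $4454M, worse by 279.
Swapping Solara↔Pulse (Solara→Band D $272M, Pulse→Band A $885M) loses 427.
TerraLink's own top band is Band C ($900M), but forcing TerraLink→Band C and reassigning the rest optimally gives only $4705M — worse by 28.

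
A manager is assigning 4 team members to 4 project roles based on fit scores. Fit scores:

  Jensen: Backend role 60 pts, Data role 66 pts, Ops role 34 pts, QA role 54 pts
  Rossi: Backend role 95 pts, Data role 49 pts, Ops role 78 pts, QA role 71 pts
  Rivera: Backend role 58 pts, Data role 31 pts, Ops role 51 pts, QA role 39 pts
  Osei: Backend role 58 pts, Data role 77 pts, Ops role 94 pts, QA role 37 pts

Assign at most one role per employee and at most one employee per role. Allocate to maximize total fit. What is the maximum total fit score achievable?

Optimal: Jensen→Data role (66 pts), Rossi→Backend role (95 pts), Rivera→QA role (39 pts), Osei→Ops role (94 pts) — total 66+95+39+94 = 294 pts.
Row-greedy (each employee in turn takes its best remaining role) gives 249 pts, worse by 45.
Swapping Osei↔Rossi (Osei→Backend role 58 pts, Rossi→Ops role 78 pts) loses 53.
Checked against all permutations: 294 pts is optimal.

Max total: 294 pts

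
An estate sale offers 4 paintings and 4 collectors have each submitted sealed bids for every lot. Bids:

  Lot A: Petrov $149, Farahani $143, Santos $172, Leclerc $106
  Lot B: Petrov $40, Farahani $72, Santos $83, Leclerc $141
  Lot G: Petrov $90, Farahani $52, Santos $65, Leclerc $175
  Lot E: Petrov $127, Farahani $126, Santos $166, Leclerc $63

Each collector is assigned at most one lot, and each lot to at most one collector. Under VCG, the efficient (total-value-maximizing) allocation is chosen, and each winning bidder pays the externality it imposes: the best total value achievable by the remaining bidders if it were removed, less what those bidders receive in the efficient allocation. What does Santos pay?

Santos pays $54.

Efficient allocation: Petrov→Lot A ($149), Farahani→Lot B ($72), Santos→Lot E ($166), Leclerc→Lot G ($175); total welfare W = $562.
Santos receives Lot E at value $166, so the others get W − 166 = $396.
Without Santos: best allocation of the remaining 3 bidders over all 4 lots is Petrov→Lot A ($149), Farahani→Lot E ($126), Leclerc→Lot G ($175), total $450.
VCG payment = (others' best without Santos) − (others' welfare with Santos) = 450 − 396 = $54.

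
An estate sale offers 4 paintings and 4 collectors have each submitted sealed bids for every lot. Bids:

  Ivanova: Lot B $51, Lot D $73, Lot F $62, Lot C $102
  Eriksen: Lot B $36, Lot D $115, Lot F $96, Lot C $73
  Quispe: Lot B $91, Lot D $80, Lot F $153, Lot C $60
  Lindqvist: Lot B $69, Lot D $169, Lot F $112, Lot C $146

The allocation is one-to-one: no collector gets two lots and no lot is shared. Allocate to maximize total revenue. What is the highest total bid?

This is the linear assignment problem.
Optimal: Ivanova→Lot B ($51), Eriksen→Lot D ($115), Quispe→Lot F ($153), Lindqvist→Lot C ($146) — total 51+115+153+146 = $465.
Column-greedy (each lot in turn goes to its best remaining collector) gives $458, worse by 7.
Next-best assignment: Ivanova→Lot C, Eriksen→Lot B, Quispe→Lot F, Lindqvist→Lot D = $460.
Checked against all permutations: $465 is optimal.

Maximum total: $465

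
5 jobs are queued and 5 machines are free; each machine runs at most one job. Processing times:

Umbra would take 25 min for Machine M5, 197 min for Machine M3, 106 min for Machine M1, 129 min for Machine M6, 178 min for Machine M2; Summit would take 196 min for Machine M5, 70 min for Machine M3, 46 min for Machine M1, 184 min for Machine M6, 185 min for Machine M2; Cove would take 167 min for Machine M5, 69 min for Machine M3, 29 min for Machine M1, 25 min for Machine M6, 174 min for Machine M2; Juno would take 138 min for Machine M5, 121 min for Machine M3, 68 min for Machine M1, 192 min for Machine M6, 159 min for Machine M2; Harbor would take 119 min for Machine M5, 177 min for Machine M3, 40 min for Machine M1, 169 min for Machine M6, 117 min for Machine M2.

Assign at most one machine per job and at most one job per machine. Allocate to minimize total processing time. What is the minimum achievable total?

Optimal: Umbra→Machine M5 (25 min), Summit→Machine M3 (70 min), Cove→Machine M6 (25 min), Juno→Machine M1 (68 min), Harbor→Machine M2 (117 min) — total 25+70+25+68+117 = 305 min.
Next-best assignment: Umbra→Machine M5, Summit→Machine M3, Cove→Machine M6, Juno→Machine M2, Harbor→Machine M1 = 319 min.

Min total: 305 min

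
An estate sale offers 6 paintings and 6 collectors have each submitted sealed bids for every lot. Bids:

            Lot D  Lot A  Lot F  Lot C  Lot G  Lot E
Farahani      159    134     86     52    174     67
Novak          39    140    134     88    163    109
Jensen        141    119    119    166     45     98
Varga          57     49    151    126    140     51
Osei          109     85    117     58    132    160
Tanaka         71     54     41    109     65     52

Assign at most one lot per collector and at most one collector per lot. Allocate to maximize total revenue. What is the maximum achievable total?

Max total: $875

This is the linear assignment problem.
Optimal: Farahani→Lot G ($174), Novak→Lot A ($140), Jensen→Lot D ($141), Varga→Lot F ($151), Osei→Lot E ($160), Tanaka→Lot C ($109) — total 174+140+141+151+160+109 = $875.
Column-greedy (each lot in turn goes to its best remaining collector) gives $800, worse by 75.
Next-best assignment: Farahani→Lot G, Novak→Lot A, Jensen→Lot C, Varga→Lot F, Osei→Lot E, Tanaka→Lot D = $862.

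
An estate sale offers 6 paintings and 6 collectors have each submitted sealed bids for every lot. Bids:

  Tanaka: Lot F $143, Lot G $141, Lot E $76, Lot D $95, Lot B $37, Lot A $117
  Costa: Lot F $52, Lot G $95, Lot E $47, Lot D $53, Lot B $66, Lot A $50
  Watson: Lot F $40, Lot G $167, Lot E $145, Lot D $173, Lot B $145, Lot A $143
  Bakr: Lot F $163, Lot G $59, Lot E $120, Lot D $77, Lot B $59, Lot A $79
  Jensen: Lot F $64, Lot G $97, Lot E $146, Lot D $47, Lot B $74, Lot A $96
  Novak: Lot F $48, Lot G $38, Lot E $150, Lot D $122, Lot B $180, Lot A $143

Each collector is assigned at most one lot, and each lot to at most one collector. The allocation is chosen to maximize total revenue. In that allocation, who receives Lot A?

Optimal: Tanaka→Lot A ($117), Costa→Lot G ($95), Watson→Lot D ($173), Bakr→Lot F ($163), Jensen→Lot E ($146), Novak→Lot B ($180) — total 117+95+173+163+146+180 = $874.
Row-greedy (each collector in turn takes its best remaining lot) gives $807, worse by 67.
Next-best assignment: Tanaka→Lot G, Costa→Lot A, Watson→Lot D, Bakr→Lot F, Jensen→Lot E, Novak→Lot B = $853.
Every other assignment is strictly worse.
Tanaka's own top lot is Lot F ($143), but forcing Tanaka→Lot F and reassigning the rest optimally gives only $816 — worse by 58.

Tanaka receives Lot A.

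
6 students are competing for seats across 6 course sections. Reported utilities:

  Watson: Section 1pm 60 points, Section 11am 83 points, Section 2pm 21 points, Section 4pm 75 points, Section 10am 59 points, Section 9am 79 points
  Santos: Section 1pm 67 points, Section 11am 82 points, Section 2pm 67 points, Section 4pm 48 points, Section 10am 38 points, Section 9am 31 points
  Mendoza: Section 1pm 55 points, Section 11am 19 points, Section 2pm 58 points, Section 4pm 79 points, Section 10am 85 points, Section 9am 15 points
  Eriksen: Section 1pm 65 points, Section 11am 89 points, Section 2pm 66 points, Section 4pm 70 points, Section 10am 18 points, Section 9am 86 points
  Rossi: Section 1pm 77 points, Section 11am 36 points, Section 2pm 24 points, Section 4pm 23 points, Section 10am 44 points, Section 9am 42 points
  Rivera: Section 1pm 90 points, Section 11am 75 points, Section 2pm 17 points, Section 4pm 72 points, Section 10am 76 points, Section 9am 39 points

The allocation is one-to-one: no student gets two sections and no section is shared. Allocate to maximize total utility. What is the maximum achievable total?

Optimal: Watson→Section 11am (83 points), Santos→Section 2pm (67 points), Mendoza→Section 10am (85 points), Eriksen→Section 9am (86 points), Rossi→Section 1pm (77 points), Rivera→Section 4pm (72 points) — total 83+67+85+86+77+72 = 470 points.
Max-entry greedy (repeatedly take the single best remaining cell) gives 433 points, worse by 37.
Swapping Santos↔Rivera (Santos→Section 4pm 48 points, Rivera→Section 2pm 17 points) loses 74.

Max total: 470 points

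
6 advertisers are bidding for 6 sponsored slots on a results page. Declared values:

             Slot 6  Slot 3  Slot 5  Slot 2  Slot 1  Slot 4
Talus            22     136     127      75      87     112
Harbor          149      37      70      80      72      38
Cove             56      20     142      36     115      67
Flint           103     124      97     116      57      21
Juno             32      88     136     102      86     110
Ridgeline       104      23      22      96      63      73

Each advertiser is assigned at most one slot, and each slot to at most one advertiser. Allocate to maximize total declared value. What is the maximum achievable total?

Max total: $732

Optimal: Talus→Slot 4 ($112), Harbor→Slot 6 ($149), Cove→Slot 1 ($115), Flint→Slot 3 ($124), Juno→Slot 5 ($136), Ridgeline→Slot 2 ($96) — total 112+149+115+124+136+96 = $732.
Column-greedy (each slot in turn goes to its best remaining advertiser) gives $702, worse by 30.
Swapping Flint↔Ridgeline (Flint→Slot 2 $116, Ridgeline→Slot 3 $23) loses 81.
No other one-to-one assignment exceeds $732.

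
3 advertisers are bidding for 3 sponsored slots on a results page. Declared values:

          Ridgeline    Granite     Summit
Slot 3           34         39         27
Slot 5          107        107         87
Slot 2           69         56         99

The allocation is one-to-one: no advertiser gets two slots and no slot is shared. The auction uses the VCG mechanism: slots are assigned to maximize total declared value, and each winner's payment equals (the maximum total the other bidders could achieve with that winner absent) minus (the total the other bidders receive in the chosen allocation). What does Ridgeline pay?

Efficient allocation: Ridgeline→Slot 5 ($107), Granite→Slot 3 ($39), Summit→Slot 2 ($99); total welfare W = $245.
Ridgeline receives Slot 5 at value $107, so the others get W − 107 = $138.
Without Ridgeline: best allocation of the remaining 2 bidders over all 3 slots is Granite→Slot 5 ($107), Summit→Slot 2 ($99), total $206.
VCG payment = (others' best without Ridgeline) − (others' welfare with Ridgeline) = 206 − 138 = $68.

Ridgeline pays $68.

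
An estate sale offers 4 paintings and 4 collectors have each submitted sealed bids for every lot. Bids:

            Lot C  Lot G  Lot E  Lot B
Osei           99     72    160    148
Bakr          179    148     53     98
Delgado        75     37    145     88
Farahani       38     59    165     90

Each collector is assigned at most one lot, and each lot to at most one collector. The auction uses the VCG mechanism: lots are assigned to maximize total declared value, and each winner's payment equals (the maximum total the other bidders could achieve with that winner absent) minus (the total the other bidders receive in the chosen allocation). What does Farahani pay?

Efficient allocation: Osei→Lot B ($148), Bakr→Lot G ($148), Delgado→Lot C ($75), Farahani→Lot E ($165); total welfare W = $536.
Farahani receives Lot E at value $165, so the others get W − 165 = $371.
Without Farahani: best allocation of the remaining 3 bidders over all 4 lots is Osei→Lot B ($148), Bakr→Lot C ($179), Delgado→Lot E ($145), total $472.
VCG payment = (others' best without Farahani) − (others' welfare with Farahani) = 472 − 371 = $101.

Farahani pays $101.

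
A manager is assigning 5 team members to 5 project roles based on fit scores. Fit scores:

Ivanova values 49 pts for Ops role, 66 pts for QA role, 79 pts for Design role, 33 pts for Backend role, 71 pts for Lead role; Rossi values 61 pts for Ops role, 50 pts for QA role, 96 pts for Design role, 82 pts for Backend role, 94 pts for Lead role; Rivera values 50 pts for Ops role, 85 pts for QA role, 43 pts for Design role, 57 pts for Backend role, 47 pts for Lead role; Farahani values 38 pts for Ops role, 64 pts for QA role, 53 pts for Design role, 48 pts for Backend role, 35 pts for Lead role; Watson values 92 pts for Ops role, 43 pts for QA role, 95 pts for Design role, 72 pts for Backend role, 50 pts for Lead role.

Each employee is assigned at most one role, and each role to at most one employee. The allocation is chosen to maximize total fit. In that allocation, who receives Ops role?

Watson receives Ops role.

Optimal: Ivanova→Design role (79 pts), Rossi→Lead role (94 pts), Rivera→QA role (85 pts), Farahani→Backend role (48 pts), Watson→Ops role (92 pts) — total 79+94+85+48+92 = 398 pts.
Column-greedy (each role in turn goes to its best remaining employee) gives 392 pts, worse by 6.
Next-best assignment: Ivanova→Lead role, Rossi→Design role, Rivera→QA role, Farahani→Backend role, Watson→Ops role = 392 pts.
Checked against all permutations: 398 pts is optimal.
Watson's own top role is Design role (95 pts), but forcing Watson→Design role and reassigning the rest optimally gives only 371 pts — worse by 27.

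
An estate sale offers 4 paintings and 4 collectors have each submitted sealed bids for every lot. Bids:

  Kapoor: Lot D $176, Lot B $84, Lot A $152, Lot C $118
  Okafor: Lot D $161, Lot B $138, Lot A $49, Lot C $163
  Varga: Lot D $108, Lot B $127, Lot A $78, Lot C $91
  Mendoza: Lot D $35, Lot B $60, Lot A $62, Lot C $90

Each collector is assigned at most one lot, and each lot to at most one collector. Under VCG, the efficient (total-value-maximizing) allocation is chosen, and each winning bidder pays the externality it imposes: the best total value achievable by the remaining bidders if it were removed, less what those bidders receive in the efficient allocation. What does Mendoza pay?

Efficient allocation: Kapoor→Lot A ($152), Okafor→Lot D ($161), Varga→Lot B ($127), Mendoza→Lot C ($90); total welfare W = $530.
Mendoza receives Lot C at value $90, so the others get W − 90 = $440.
Without Mendoza: best allocation of the remaining 3 bidders over all 4 lots is Kapoor→Lot D ($176), Okafor→Lot C ($163), Varga→Lot B ($127), total $466.
VCG payment = (others' best without Mendoza) − (others' welfare with Mendoza) = 466 − 440 = $26.

Mendoza pays $26.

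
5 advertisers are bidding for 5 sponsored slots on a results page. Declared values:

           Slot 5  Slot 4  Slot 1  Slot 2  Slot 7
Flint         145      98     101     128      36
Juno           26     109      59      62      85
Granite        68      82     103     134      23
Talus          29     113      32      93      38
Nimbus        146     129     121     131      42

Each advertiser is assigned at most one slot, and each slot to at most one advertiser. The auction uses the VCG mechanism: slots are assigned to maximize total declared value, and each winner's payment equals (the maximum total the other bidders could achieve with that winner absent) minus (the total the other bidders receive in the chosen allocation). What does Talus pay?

Efficient allocation: Flint→Slot 5 ($145), Juno→Slot 7 ($85), Granite→Slot 2 ($134), Talus→Slot 4 ($113), Nimbus→Slot 1 ($121); total welfare W = $598.
Talus receives Slot 4 at value $113, so the others get W − 113 = $485.
Without Talus: best allocation of the remaining 4 bidders over all 5 slots is Flint→Slot 5 ($145), Juno→Slot 4 ($109), Granite→Slot 2 ($134), Nimbus→Slot 1 ($121), total $509.
VCG payment = (others' best without Talus) − (others' welfare with Talus) = 509 − 485 = $24.

Talus pays $24.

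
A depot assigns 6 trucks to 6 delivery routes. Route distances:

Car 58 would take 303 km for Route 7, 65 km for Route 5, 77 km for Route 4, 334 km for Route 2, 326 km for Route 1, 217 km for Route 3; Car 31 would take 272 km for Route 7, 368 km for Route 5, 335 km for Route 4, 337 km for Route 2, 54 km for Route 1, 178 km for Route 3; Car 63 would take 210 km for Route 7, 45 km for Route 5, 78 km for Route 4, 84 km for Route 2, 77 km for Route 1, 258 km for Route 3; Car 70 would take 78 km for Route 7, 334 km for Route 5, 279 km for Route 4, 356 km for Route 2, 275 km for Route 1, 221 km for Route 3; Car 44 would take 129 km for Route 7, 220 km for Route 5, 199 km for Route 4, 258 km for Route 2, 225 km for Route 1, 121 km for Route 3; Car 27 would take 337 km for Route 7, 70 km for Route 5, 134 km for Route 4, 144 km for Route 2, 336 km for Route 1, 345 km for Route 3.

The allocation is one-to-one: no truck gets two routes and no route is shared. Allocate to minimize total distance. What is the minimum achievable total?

Optimal: Car 58→Route 4 (77 km), Car 31→Route 1 (54 km), Car 63→Route 2 (84 km), Car 70→Route 7 (78 km), Car 44→Route 3 (121 km), Car 27→Route 5 (70 km) — total 77+54+84+78+121+70 = 484 km.
Min-entry greedy (repeatedly take the single cheapest remaining cell) gives 519 km, worse by 35.

Minimum total: 484 km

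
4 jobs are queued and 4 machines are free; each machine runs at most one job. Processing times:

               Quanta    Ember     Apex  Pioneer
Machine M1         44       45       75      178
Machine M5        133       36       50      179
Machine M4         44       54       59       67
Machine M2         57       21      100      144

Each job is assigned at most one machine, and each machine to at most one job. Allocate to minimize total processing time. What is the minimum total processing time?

Optimal: Quanta→Machine M1 (44 min), Ember→Machine M2 (21 min), Apex→Machine M5 (50 min), Pioneer→Machine M4 (67 min) — total 44+21+50+67 = 182 min.
Column-greedy (each machine in turn goes to its cheapest remaining job) gives 283 min, worse by 101.
Next-best assignment: Quanta→Machine M2, Ember→Machine M1, Apex→Machine M5, Pioneer→Machine M4 = 219 min.
Checked against all permutations: 182 min is optimal.

Minimum total: 182 min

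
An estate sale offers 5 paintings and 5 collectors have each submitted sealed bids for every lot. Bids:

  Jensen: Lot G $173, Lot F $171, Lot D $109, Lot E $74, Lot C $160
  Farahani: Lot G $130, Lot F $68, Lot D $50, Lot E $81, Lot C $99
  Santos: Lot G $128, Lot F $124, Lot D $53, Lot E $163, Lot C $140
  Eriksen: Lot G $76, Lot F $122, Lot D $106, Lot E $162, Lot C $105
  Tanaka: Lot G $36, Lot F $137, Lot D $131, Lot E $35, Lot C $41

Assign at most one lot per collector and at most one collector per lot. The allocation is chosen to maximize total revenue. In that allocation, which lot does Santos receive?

Optimal: Jensen→Lot F ($171), Farahani→Lot G ($130), Santos→Lot C ($140), Eriksen→Lot E ($162), Tanaka→Lot D ($131) — total 171+130+140+162+131 = $734.
Row-greedy (each collector in turn takes its best remaining lot) gives $688, worse by 46.
Next-best assignment: Jensen→Lot C, Farahani→Lot G, Santos→Lot F, Eriksen→Lot E, Tanaka→Lot D = $707.
No other one-to-one assignment exceeds $734.
Santos's own top lot is Lot E ($163), but forcing Santos→Lot E and reassigning the rest optimally gives only $706 — worse by 28.

Santos receives Lot C.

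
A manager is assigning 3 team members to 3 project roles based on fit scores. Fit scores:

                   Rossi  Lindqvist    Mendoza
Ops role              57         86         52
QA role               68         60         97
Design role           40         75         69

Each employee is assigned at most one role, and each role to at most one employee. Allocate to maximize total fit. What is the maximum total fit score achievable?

Max total: 229 pts

Treat this as an assignment problem: match each employee to one role.
Optimal: Rossi→Ops role (57 pts), Lindqvist→Design role (75 pts), Mendoza→QA role (97 pts) — total 57+75+97 = 229 pts.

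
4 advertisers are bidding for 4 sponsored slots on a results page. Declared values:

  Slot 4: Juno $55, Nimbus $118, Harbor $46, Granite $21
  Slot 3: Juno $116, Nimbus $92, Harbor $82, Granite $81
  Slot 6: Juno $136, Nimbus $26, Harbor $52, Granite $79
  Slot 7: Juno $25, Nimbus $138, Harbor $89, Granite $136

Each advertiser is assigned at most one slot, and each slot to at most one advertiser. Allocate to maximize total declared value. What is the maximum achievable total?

Optimal: Juno→Slot 6 ($136), Nimbus→Slot 4 ($118), Harbor→Slot 3 ($82), Granite→Slot 7 ($136) — total 136+118+82+136 = $472.
Row-greedy (each advertiser in turn takes its best remaining slot) gives $377, worse by 95.
Next-best assignment: Juno→Slot 6, Nimbus→Slot 4, Harbor→Slot 7, Granite→Slot 3 = $424.
Checked against all permutations: $472 is optimal.

Max total: $472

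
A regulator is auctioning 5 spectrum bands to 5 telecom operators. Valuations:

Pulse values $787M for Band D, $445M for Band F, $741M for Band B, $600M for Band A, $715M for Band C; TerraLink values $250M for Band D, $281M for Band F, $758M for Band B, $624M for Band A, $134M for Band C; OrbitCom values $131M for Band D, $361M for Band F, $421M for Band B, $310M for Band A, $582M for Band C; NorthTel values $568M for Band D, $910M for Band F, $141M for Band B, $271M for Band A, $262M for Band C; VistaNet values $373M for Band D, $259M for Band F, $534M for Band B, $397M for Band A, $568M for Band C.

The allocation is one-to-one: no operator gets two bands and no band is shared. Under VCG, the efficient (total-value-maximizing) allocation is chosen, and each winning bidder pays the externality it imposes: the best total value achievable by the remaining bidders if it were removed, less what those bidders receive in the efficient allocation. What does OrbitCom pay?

Efficient allocation: Pulse→Band D ($787M), TerraLink→Band A ($624M), OrbitCom→Band C ($582M), NorthTel→Band F ($910M), VistaNet→Band B ($534M); total welfare W = $3437M.
OrbitCom receives Band C at value $582M, so the others get W − 582 = $2855M.
Without OrbitCom: best allocation of the remaining 4 bidders over all 5 bands is Pulse→Band D ($787M), TerraLink→Band B ($758M), NorthTel→Band F ($910M), VistaNet→Band C ($568M), total $3023M.
VCG payment = (others' best without OrbitCom) − (others' welfare with OrbitCom) = 3023 − 2855 = $168M.

OrbitCom pays $168M.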